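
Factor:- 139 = - 139^1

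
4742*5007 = 23743194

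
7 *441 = 3087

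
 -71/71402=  - 71/71402=-0.00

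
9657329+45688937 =55346266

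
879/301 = 2  +  277/301 = 2.92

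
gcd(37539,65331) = 9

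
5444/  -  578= - 10 + 168/289 = -9.42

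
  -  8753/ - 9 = 972 + 5/9= 972.56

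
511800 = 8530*60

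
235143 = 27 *8709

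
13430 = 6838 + 6592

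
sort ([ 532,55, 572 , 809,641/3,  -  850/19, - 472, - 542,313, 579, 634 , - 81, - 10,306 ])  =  [ - 542,-472, - 81, - 850/19, - 10,55,641/3,306  ,  313,532,572,579,634,809]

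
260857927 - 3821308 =257036619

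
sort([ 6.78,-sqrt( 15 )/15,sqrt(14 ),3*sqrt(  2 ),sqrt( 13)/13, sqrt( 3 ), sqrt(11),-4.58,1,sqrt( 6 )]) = [ - 4.58,-sqrt( 15) /15,sqrt(13)/13, 1,  sqrt(3 ), sqrt ( 6 ), sqrt(11 ),sqrt(14), 3*sqrt(2 ),6.78 ] 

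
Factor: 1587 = 3^1 * 23^2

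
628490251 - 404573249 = 223917002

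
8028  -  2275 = 5753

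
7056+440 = 7496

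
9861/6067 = 1 + 3794/6067 = 1.63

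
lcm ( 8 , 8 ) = 8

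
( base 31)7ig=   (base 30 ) 83B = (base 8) 16205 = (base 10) 7301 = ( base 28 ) 98l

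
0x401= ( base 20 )2B5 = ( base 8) 2001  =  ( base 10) 1025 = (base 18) 32h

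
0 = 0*575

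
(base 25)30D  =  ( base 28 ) 2BC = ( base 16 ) 760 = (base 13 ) b23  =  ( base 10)1888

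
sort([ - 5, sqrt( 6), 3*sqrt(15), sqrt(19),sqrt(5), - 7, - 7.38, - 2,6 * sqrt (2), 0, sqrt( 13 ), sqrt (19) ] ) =[ - 7.38, - 7 , - 5, - 2, 0,sqrt(5 )  ,  sqrt(6 ),sqrt( 13 ),sqrt(19 ),  sqrt(19),6*sqrt( 2),3 * sqrt(15)] 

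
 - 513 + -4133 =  - 4646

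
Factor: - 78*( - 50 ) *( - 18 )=-2^3*3^3* 5^2*13^1 = - 70200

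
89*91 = 8099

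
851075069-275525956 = 575549113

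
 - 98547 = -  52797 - 45750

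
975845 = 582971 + 392874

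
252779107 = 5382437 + 247396670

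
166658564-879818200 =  - 713159636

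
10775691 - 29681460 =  - 18905769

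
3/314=3/314 = 0.01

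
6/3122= 3/1561 = 0.00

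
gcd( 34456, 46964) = 236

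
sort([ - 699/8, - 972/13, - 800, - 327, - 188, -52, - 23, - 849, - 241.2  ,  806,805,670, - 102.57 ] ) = [  -  849, - 800,  -  327, - 241.2, - 188 , - 102.57, -699/8, - 972/13, - 52, - 23, 670,805,806 ] 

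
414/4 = 103  +  1/2 = 103.50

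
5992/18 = 2996/9 = 332.89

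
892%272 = 76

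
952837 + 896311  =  1849148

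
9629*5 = 48145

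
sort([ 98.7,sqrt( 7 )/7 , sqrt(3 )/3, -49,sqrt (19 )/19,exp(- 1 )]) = [-49, sqrt( 19 )/19, exp( - 1),sqrt( 7 ) /7,sqrt(3)/3,98.7] 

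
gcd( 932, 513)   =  1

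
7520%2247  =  779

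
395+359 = 754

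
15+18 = 33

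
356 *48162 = 17145672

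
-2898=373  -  3271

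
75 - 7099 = - 7024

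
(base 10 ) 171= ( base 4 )2223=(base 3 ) 20100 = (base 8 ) 253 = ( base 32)5b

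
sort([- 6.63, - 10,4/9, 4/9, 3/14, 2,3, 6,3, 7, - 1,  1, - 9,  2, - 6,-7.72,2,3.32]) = [ - 10, - 9, - 7.72, - 6.63, - 6 , - 1, 3/14,4/9,4/9,  1, 2, 2, 2,3 , 3,3.32 , 6,7 ] 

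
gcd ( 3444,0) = 3444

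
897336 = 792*1133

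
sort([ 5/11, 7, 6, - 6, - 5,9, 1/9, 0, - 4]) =[ - 6, - 5, - 4 , 0, 1/9, 5/11,6, 7,9]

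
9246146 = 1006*9191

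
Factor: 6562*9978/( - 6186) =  - 2^1*17^1*193^1*1031^( - 1 )*1663^1 = - 10912606/1031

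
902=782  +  120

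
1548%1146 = 402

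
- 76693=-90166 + 13473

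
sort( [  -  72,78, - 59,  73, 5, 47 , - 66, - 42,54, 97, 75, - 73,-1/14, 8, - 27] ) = [ - 73,-72, - 66, - 59,-42, - 27,-1/14, 5,8,47,54, 73, 75, 78, 97] 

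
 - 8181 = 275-8456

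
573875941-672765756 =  - 98889815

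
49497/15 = 16499/5 = 3299.80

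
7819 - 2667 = 5152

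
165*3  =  495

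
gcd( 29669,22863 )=1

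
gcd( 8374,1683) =1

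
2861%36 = 17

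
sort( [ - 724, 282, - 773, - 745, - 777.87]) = [ - 777.87, -773 , - 745, - 724 , 282 ] 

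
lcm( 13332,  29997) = 119988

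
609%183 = 60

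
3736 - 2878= 858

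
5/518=5/518  =  0.01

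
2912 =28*104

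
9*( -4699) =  - 42291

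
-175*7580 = -1326500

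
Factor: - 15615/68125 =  - 3123/13625=- 3^2*5^ (-3 )*109^( - 1) * 347^1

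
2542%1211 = 120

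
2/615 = 2/615 = 0.00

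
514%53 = 37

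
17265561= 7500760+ 9764801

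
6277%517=73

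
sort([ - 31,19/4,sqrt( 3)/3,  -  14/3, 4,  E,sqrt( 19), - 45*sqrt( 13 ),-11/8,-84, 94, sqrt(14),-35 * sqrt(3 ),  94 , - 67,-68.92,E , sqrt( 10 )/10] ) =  [ - 45*sqrt( 13), - 84 , - 68.92, - 67, - 35*sqrt( 3),- 31, - 14/3,-11/8,sqrt( 10 )/10 , sqrt (3 )/3, E,E,sqrt ( 14),4,sqrt( 19), 19/4,94,94] 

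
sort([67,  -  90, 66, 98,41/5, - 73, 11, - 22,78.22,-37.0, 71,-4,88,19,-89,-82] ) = [-90,-89, - 82,-73 ,- 37.0, - 22, - 4 , 41/5,  11,19, 66, 67, 71,78.22, 88,98] 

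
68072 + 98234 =166306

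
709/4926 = 709/4926  =  0.14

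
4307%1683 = 941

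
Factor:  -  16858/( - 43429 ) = 2^1 *137^( - 1)*317^(-1) * 8429^1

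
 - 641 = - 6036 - -5395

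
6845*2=13690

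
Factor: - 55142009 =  -13^1*19^1*223247^1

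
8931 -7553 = 1378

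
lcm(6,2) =6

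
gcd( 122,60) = 2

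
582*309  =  179838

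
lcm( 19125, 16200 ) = 1377000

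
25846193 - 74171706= - 48325513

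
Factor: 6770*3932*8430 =224403565200 = 2^4*3^1*5^2*281^1*677^1* 983^1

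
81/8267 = 81/8267= 0.01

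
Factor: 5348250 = 2^1*3^2*5^3*2377^1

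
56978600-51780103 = 5198497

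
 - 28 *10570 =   -  295960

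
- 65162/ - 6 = 10860+1/3 = 10860.33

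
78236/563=138+542/563 = 138.96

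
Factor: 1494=2^1 * 3^2*83^1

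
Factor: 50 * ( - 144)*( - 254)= 1828800 = 2^6 * 3^2 * 5^2*127^1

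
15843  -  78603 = -62760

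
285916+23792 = 309708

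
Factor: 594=2^1*3^3*11^1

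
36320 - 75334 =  - 39014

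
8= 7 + 1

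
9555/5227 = 9555/5227 = 1.83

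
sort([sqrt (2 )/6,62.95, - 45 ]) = [ - 45, sqrt(2)/6, 62.95] 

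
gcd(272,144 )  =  16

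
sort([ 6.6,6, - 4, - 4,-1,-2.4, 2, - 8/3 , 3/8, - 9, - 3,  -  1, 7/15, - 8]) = [ - 9, -8, - 4, - 4, - 3, - 8/3, - 2.4, - 1, - 1, 3/8, 7/15,2,  6, 6.6]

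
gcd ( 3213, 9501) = 3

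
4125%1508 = 1109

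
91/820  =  91/820 = 0.11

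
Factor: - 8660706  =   - 2^1*3^1*211^1*6841^1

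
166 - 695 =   -  529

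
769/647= 769/647 = 1.19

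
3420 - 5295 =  - 1875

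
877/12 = 73 +1/12 =73.08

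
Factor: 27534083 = 41^1*53^1*12671^1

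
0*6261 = 0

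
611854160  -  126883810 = 484970350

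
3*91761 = 275283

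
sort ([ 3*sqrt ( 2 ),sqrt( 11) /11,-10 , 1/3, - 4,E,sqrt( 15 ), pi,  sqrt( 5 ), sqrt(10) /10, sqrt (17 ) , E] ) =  [ - 10,-4, sqrt( 11)/11,sqrt( 10)/10 , 1/3, sqrt ( 5),E,E,pi,  sqrt( 15), sqrt(17 ) , 3 * sqrt( 2 ) ] 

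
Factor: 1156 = 2^2 * 17^2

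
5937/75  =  79 +4/25 = 79.16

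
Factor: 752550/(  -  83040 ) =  - 2^( - 4 ) * 5^1*29^1  =  - 145/16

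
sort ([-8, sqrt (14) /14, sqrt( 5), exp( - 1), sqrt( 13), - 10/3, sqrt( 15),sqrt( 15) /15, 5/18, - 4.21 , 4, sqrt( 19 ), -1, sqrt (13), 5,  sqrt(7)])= [ - 8,- 4.21 , - 10/3, - 1, sqrt( 15 ) /15, sqrt( 14)/14, 5/18, exp(- 1), sqrt( 5 ),  sqrt( 7), sqrt(13),  sqrt(13), sqrt(15), 4,  sqrt(19) , 5] 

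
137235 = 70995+66240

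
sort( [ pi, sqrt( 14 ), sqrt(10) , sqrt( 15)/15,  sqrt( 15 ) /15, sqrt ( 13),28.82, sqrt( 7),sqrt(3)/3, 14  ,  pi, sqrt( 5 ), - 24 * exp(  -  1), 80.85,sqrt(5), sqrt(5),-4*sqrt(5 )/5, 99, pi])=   [ - 24 * exp( - 1 ),-4*sqrt(5 ) /5 , sqrt( 15)/15, sqrt( 15 ) /15, sqrt( 3 )/3, sqrt (5),sqrt( 5), sqrt( 5 ), sqrt( 7),pi,pi, pi, sqrt( 10),sqrt( 13 ),sqrt( 14), 14,  28.82 , 80.85, 99 ]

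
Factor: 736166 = 2^1*368083^1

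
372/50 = 7 + 11/25 = 7.44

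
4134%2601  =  1533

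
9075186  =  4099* 2214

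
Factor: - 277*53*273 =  - 3^1*7^1*13^1 * 53^1*277^1 = -  4007913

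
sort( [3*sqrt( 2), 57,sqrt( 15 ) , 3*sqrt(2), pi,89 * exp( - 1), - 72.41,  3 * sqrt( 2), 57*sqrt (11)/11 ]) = [-72.41,pi,sqrt(15),3 * sqrt ( 2), 3*sqrt(2), 3*sqrt( 2), 57*sqrt( 11)/11, 89 * exp( - 1), 57]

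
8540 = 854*10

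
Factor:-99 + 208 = 109 =109^1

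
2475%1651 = 824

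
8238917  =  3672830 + 4566087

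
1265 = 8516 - 7251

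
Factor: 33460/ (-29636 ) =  - 5^1*7^1* 31^(-1 ) = - 35/31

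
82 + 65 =147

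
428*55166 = 23611048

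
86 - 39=47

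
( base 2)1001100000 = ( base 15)2a8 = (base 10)608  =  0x260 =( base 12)428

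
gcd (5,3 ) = 1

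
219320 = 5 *43864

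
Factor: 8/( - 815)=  - 2^3*5^( - 1 )*163^ ( - 1)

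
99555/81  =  1229 + 2/27=1229.07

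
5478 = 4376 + 1102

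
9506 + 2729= 12235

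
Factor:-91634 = - 2^1*45817^1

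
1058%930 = 128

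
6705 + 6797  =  13502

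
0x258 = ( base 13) 372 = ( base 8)1130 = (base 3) 211020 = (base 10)600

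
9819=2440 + 7379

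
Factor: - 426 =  - 2^1*3^1* 71^1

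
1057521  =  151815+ 905706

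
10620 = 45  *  236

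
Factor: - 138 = -2^1*3^1*23^1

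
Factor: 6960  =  2^4 * 3^1*5^1*29^1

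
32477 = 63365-30888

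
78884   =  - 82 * ( - 962 )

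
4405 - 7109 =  - 2704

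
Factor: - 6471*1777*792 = - 2^3*3^4*11^1 * 719^1*1777^1 = - 9107181864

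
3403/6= 3403/6 = 567.17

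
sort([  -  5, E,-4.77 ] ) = [ - 5,  -  4.77,E ] 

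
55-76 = -21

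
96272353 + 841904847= 938177200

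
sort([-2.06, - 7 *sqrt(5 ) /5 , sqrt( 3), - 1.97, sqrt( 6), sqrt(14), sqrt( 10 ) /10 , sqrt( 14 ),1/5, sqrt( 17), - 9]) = [  -  9, -7*sqrt( 5)/5,-2.06, - 1.97, 1/5,  sqrt(10)/10,sqrt( 3 ), sqrt( 6), sqrt( 14), sqrt ( 14), sqrt(17)]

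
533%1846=533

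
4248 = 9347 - 5099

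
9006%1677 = 621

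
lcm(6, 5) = 30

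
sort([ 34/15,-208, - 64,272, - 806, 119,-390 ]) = [ - 806, -390, - 208, - 64,34/15, 119, 272] 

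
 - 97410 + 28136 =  - 69274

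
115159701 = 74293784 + 40865917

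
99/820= 99/820= 0.12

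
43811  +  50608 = 94419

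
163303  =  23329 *7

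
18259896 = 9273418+8986478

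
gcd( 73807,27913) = 1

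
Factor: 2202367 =17^1*353^1*367^1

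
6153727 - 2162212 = 3991515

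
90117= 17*5301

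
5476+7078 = 12554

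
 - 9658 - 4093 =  - 13751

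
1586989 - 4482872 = -2895883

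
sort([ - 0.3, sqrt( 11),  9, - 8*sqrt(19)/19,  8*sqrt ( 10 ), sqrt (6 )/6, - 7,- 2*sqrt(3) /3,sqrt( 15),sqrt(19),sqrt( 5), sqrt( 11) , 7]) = [ - 7, - 8*sqrt( 19) /19, - 2*sqrt( 3 ) /3, - 0.3,sqrt( 6)/6,sqrt ( 5), sqrt( 11),  sqrt(11),sqrt( 15),sqrt ( 19),7 , 9, 8*sqrt( 10)]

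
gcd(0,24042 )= 24042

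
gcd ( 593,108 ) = 1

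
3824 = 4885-1061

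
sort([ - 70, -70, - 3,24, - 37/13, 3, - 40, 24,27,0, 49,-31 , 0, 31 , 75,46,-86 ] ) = [ -86, - 70, - 70, - 40, - 31, - 3, - 37/13, 0, 0,3, 24,24, 27 , 31, 46 , 49,  75 ]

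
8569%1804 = 1353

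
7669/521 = 14 + 375/521 = 14.72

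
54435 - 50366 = 4069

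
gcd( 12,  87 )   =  3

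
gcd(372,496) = 124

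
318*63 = 20034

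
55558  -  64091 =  - 8533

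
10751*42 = 451542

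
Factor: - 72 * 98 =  - 2^4  *3^2*7^2 = - 7056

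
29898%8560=4218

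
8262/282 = 29 + 14/47 = 29.30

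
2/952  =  1/476 = 0.00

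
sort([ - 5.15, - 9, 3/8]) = [ - 9, - 5.15, 3/8 ]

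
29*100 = 2900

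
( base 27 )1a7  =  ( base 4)33232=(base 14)51C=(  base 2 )1111101110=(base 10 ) 1006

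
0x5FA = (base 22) 33c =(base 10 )1530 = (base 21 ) 39i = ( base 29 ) 1NM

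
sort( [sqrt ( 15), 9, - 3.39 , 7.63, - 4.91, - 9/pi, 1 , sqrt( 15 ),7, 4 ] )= [ - 4.91, - 3.39,- 9/pi,1, sqrt ( 15),sqrt(15),4,7, 7.63,9]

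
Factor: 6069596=2^2*13^1*151^1 *773^1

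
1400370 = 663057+737313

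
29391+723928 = 753319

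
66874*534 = 35710716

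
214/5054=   107/2527 = 0.04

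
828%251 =75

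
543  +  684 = 1227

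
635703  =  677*939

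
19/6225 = 19/6225=0.00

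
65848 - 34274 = 31574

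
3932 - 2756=1176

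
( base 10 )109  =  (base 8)155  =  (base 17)67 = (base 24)4d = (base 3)11001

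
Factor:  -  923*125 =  - 115375 = -5^3*13^1*71^1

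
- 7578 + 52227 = 44649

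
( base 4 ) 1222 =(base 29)3J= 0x6a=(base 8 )152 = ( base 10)106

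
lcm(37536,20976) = 713184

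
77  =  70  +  7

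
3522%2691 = 831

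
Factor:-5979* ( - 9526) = 2^1 * 3^1*11^1 * 433^1*1993^1 = 56955954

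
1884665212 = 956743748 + 927921464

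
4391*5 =21955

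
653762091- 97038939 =556723152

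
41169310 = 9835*4186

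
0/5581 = 0 = 0.00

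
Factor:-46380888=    -2^3*3^2*181^1 * 3559^1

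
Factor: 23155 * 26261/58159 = 5^1*11^1*19^ ( - 1)*421^1*3061^( - 1 )*26261^1=   608073455/58159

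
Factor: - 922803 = - 3^1*7^1 * 43943^1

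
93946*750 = 70459500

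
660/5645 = 132/1129  =  0.12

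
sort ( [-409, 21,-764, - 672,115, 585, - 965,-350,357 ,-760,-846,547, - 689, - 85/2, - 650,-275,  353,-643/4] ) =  [-965, - 846,-764,  -  760, - 689, - 672,-650, - 409,-350,-275,-643/4, - 85/2 , 21,115, 353,357,547, 585] 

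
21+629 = 650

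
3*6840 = 20520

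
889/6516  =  889/6516 = 0.14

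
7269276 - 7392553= - 123277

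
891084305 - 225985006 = 665099299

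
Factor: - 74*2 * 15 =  - 2^2*3^1*5^1*37^1 = -  2220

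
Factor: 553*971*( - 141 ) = - 75711783 = - 3^1*7^1*47^1*79^1 *971^1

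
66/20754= 11/3459=0.00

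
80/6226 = 40/3113 = 0.01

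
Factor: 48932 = 2^2*13^1*941^1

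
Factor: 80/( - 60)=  - 2^2 * 3^(-1 )= - 4/3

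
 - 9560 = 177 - 9737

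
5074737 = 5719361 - 644624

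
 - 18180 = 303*( -60)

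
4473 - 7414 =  - 2941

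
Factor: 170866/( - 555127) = - 2^1*37^1*181^( - 1)*2309^1*3067^ ( - 1)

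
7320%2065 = 1125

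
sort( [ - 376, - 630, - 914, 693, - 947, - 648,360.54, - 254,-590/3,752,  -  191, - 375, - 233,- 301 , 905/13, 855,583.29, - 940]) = [ - 947,-940, - 914, - 648, - 630, - 376, - 375  , - 301, - 254 , - 233, - 590/3, - 191,905/13,360.54,583.29,693, 752,855 ]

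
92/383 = 92/383 = 0.24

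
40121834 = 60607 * 662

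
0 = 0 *1916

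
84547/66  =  84547/66 = 1281.02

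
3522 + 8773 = 12295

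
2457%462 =147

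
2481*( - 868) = -2153508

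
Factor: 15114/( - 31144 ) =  - 33/68 = -  2^ ( - 2)*3^1*11^1*17^(-1)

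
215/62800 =43/12560  =  0.00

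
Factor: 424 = 2^3* 53^1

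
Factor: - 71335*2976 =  - 212292960 = -2^5*3^1 * 5^1*11^1*31^1 * 1297^1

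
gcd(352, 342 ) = 2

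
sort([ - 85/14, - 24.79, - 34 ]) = [ - 34,  -  24.79, - 85/14 ] 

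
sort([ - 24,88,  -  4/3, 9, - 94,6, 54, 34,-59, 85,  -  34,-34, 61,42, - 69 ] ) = [-94,  -  69, - 59,-34 , - 34 , - 24, - 4/3  ,  6, 9, 34, 42, 54,61,85,88] 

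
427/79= 5+ 32/79 = 5.41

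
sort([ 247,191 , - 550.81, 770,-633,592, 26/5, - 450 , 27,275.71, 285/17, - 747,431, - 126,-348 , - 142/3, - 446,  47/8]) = [ - 747 ,  -  633, - 550.81, - 450,-446, -348, - 126,- 142/3 , 26/5,47/8 , 285/17,  27 , 191,247,275.71,431,592,770]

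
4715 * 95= 447925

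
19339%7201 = 4937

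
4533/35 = 129+18/35 = 129.51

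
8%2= 0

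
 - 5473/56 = -5473/56 = - 97.73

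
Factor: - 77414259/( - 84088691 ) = 3^1*13^1*419^(-1) * 200689^ ( - 1 )*1984981^1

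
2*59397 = 118794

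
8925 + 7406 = 16331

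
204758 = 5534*37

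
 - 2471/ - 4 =2471/4 =617.75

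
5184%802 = 372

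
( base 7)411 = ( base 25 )84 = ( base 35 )5t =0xcc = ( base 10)204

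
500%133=101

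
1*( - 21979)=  - 21979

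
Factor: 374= 2^1*11^1 * 17^1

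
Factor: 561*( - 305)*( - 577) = 98727585  =  3^1*5^1*11^1*17^1*61^1*577^1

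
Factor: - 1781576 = -2^3*43^1*5179^1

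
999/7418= 999/7418 = 0.13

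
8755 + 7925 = 16680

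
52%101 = 52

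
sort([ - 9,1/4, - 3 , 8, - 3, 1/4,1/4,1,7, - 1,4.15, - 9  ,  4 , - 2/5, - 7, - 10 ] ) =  [ - 10 , - 9,  -  9, - 7, - 3, - 3, - 1, -2/5 , 1/4, 1/4,1/4, 1,4,4.15, 7,8 ] 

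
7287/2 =7287/2  =  3643.50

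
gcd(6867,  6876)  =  9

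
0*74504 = 0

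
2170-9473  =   - 7303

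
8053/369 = 8053/369 = 21.82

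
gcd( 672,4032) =672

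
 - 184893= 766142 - 951035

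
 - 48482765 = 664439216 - 712921981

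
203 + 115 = 318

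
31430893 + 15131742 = 46562635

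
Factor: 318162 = 2^1*3^1 * 13^1*4079^1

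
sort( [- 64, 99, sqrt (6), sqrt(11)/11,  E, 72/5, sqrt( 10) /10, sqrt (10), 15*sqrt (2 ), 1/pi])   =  [-64,  sqrt( 11)/11 , sqrt( 10 )/10, 1/pi, sqrt( 6) , E , sqrt(10),72/5,15 * sqrt (2),  99]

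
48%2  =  0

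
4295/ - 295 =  - 859/59  =  - 14.56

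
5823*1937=11279151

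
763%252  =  7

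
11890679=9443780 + 2446899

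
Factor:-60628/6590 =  - 2^1*5^ ( - 1)*23^1 = -46/5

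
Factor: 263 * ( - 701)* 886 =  - 2^1 * 263^1*443^1*701^1  =  - 163345618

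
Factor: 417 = 3^1 * 139^1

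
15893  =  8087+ 7806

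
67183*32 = 2149856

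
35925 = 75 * 479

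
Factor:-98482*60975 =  - 6004939950 = - 2^1*3^2*5^2*41^1 *271^1*1201^1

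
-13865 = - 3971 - 9894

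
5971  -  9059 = -3088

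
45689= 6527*7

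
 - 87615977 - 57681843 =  - 145297820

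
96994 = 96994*1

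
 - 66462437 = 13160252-79622689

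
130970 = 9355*14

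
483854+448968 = 932822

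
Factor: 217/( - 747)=  -  3^( - 2)*7^1*31^1 * 83^ ( - 1 ) 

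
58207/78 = 58207/78 = 746.24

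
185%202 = 185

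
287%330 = 287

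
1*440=440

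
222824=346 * 644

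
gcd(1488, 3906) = 186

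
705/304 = 705/304 = 2.32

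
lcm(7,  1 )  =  7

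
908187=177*5131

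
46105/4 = 46105/4  =  11526.25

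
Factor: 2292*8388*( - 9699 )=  - 186466145904 = - 2^4*3^4*53^1* 61^1*191^1*233^1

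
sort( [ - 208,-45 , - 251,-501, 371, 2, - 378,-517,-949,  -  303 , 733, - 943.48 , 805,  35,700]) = [-949,-943.48,- 517, - 501, -378, - 303,-251, - 208, - 45,2,  35 , 371,700, 733, 805]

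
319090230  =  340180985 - 21090755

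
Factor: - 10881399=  - 3^1*503^1*7211^1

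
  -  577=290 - 867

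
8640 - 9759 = -1119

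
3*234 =702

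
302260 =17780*17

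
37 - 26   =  11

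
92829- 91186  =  1643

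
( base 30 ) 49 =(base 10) 129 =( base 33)3U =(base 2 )10000001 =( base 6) 333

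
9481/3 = 3160+1/3 = 3160.33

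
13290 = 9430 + 3860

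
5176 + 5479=10655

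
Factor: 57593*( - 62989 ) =-57593^1*62989^1 = -3627725477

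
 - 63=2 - 65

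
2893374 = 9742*297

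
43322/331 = 130+292/331 =130.88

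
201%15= 6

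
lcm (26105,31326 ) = 156630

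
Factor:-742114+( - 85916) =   -  2^1*3^1*5^1*7^1*3943^1 = -  828030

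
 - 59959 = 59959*( - 1)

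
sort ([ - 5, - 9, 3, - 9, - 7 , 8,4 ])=[ - 9, - 9, - 7 , - 5,3, 4 , 8 ]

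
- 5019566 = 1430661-6450227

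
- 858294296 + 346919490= - 511374806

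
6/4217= 6/4217 =0.00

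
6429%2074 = 207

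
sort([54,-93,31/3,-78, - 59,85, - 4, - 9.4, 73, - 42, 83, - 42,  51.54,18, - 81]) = [ - 93, - 81, - 78, - 59,  -  42, - 42, - 9.4, - 4, 31/3,18,51.54,54,  73 , 83,85]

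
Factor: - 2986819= -11^1*19^1*31^1*461^1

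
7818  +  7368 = 15186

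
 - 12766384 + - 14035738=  - 26802122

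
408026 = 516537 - 108511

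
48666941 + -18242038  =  30424903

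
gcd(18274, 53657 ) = 1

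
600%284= 32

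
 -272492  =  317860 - 590352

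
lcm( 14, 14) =14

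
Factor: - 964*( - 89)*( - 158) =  - 13555768 = -2^3*79^1*89^1*241^1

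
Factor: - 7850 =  - 2^1*  5^2*157^1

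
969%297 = 78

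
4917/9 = 1639/3 = 546.33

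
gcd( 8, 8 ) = 8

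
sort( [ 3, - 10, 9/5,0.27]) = [ - 10,0.27,9/5,3 ]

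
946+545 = 1491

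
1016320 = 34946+981374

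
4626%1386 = 468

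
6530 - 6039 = 491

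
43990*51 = 2243490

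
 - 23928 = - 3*7976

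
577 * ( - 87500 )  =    -  50487500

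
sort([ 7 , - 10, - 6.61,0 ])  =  [ - 10, - 6.61  ,  0,7]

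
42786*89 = 3807954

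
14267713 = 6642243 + 7625470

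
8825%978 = 23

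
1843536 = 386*4776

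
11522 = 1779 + 9743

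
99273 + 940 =100213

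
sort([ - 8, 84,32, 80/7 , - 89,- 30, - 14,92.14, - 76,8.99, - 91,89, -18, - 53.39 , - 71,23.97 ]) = [ - 91, -89,  -  76, - 71, - 53.39 , - 30, - 18, - 14 ,-8,8.99, 80/7,23.97 , 32, 84, 89,92.14]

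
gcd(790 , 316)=158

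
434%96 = 50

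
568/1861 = 568/1861 = 0.31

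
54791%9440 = 7591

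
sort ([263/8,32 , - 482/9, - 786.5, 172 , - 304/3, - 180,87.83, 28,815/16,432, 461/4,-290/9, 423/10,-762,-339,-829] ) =[ - 829, - 786.5, - 762,-339  , -180,-304/3,-482/9, - 290/9,28,32, 263/8, 423/10, 815/16,87.83, 461/4, 172,432]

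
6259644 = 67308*93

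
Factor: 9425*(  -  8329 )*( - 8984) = 705251411800 =2^3* 5^2*13^1* 29^1*1123^1*8329^1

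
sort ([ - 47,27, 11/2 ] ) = [ - 47,  11/2, 27]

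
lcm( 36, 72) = 72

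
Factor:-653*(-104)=2^3*13^1*653^1=67912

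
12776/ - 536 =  - 24+11/67  =  -  23.84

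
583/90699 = 583/90699  =  0.01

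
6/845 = 6/845 = 0.01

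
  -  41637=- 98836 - -57199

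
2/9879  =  2/9879  =  0.00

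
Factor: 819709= 11^1 * 43^1*1733^1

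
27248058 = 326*83583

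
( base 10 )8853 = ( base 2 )10001010010101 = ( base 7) 34545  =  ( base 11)6719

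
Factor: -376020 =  - 2^2 * 3^2 * 5^1 * 2089^1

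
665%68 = 53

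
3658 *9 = 32922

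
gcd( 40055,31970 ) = 5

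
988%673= 315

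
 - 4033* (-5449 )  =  21975817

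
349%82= 21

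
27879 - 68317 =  - 40438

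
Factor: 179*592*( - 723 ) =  - 2^4*3^1*37^1*179^1*241^1 = - 76614864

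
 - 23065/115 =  - 4613/23 = - 200.57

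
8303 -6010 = 2293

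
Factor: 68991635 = 5^1*13798327^1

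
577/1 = 577 =577.00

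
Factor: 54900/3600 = 61/4  =  2^( - 2 ) *61^1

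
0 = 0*28716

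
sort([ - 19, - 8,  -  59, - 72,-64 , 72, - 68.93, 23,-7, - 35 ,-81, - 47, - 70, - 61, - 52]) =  [  -  81, - 72 , - 70,-68.93, - 64, - 61,-59,-52, - 47, - 35, - 19, - 8,-7,23, 72] 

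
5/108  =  5/108  =  0.05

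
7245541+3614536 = 10860077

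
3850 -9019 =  - 5169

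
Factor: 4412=2^2*1103^1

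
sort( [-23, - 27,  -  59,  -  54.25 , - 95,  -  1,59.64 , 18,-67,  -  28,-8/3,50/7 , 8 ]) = [ - 95, - 67, - 59, - 54.25, - 28, - 27, - 23, - 8/3  , - 1  ,  50/7,8, 18,59.64] 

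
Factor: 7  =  7^1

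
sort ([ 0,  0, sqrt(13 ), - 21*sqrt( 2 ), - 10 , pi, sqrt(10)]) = [ - 21*sqrt( 2 ),  -  10,  0,0,pi , sqrt(  10),sqrt( 13 )] 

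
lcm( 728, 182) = 728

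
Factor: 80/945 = 2^4 * 3^( - 3)*7^( - 1 ) = 16/189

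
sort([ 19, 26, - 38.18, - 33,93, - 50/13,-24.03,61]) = [ - 38.18, - 33, -24.03,  -  50/13,19, 26, 61, 93] 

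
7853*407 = 3196171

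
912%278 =78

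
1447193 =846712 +600481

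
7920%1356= 1140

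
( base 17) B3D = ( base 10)3243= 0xcab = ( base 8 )6253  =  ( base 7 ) 12312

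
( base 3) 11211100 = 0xdbf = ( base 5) 103034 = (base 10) 3519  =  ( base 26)559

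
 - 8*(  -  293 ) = 2344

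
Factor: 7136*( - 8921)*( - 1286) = 2^6*11^1*223^1 * 643^1*811^1 = 81867089216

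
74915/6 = 12485 + 5/6  =  12485.83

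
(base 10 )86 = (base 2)1010110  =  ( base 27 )35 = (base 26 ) 38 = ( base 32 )2M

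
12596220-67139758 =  - 54543538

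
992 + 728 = 1720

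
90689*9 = 816201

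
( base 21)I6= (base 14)1d6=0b110000000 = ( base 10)384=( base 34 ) ba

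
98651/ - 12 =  - 98651/12 = - 8220.92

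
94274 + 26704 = 120978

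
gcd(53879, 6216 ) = 7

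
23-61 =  - 38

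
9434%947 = 911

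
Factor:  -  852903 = -3^3 * 31^1*1019^1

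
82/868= 41/434 = 0.09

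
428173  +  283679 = 711852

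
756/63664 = 189/15916= 0.01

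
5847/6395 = 5847/6395 = 0.91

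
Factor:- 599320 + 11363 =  - 397^1*1481^1 = - 587957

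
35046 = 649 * 54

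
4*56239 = 224956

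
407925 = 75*5439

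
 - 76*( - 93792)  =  7128192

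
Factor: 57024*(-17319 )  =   - 2^6*3^5 * 11^1*23^1*251^1 = -  987598656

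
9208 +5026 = 14234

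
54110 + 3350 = 57460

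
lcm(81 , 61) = 4941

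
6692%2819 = 1054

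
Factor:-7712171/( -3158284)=2^(- 2)*789571^(-1 )*7712171^1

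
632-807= - 175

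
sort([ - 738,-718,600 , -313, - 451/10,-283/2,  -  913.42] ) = [ - 913.42 ,-738, - 718,- 313, - 283/2, - 451/10,600]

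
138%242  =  138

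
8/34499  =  8/34499 = 0.00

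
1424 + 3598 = 5022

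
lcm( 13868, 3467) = 13868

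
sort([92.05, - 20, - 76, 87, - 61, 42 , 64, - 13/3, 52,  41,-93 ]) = [ - 93, - 76,-61,  -  20, - 13/3, 41,42, 52, 64, 87,  92.05]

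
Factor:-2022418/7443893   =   - 2^1*239^1*1091^( - 1 )*4231^1*6823^( -1)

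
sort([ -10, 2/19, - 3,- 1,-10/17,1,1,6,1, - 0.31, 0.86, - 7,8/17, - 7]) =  [ - 10, - 7, -7, - 3, - 1,-10/17,-0.31, 2/19,8/17,0.86, 1, 1, 1,6]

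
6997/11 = 636+1/11 = 636.09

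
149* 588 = 87612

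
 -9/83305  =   - 1 + 83296/83305 =-0.00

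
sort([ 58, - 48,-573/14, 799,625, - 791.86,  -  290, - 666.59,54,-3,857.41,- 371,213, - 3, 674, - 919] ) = [ - 919, - 791.86,-666.59, - 371, - 290, - 48, - 573/14, - 3, - 3,54 , 58, 213,625, 674,799,857.41]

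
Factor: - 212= - 2^2*53^1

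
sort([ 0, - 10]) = [  -  10, 0]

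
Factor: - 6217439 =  - 1427^1*4357^1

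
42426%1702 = 1578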